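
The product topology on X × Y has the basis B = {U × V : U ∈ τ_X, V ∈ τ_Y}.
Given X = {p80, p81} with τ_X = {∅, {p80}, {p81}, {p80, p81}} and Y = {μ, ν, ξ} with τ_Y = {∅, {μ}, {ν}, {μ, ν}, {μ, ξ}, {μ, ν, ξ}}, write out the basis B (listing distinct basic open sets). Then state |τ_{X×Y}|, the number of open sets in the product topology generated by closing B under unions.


Basis B = {∅ × ∅, {p80} × {μ}, {p80} × {ν}, {p81} × {μ}, {p81} × {ν}, {p80} × {μ, ν}, {p80} × {μ, ξ}, {p80, p81} × {μ}, {p80, p81} × {ν}, {p81} × {μ, ν}, {p81} × {μ, ξ}, {p80} × {μ, ν, ξ}, {p81} × {μ, ν, ξ}, {p80, p81} × {μ, ν}, {p80, p81} × {μ, ξ}, {p80, p81} × {μ, ν, ξ}}; |τ_{X×Y}| = 36.

Enumerate products U × V with U ∈ τ_X, V ∈ τ_Y (deduplicated):
  ∅ × ∅ = {} (∅)
  {p80} × {μ} = {(p80,μ)}
  {p80} × {ν} = {(p80,ν)}
  {p81} × {μ} = {(p81,μ)}
  {p81} × {ν} = {(p81,ν)}
  {p80} × {μ, ν} = {(p80,μ), (p80,ν)}
  {p80} × {μ, ξ} = {(p80,μ), (p80,ξ)}
  {p80, p81} × {μ} = {(p80,μ), (p81,μ)}
  {p80, p81} × {ν} = {(p80,ν), (p81,ν)}
  {p81} × {μ, ν} = {(p81,μ), (p81,ν)}
  {p81} × {μ, ξ} = {(p81,μ), (p81,ξ)}
  {p80} × {μ, ν, ξ} = {(p80,μ), (p80,ν), (p80,ξ)}
  {p81} × {μ, ν, ξ} = {(p81,μ), (p81,ν), (p81,ξ)}
  {p80, p81} × {μ, ν} = {(p80,μ), (p80,ν), (p81,μ), (p81,ν)}
  {p80, p81} × {μ, ξ} = {(p80,μ), (p80,ξ), (p81,μ), (p81,ξ)}
  {p80, p81} × {μ, ν, ξ} = {(p80,μ), (p80,ν), (p80,ξ), (p81,μ), (p81,ν), (p81,ξ)}
These 16 distinct sets form the basis B.
Close under arbitrary unions to get τ_{X×Y}; counting gives |τ_{X×Y}| = 36.


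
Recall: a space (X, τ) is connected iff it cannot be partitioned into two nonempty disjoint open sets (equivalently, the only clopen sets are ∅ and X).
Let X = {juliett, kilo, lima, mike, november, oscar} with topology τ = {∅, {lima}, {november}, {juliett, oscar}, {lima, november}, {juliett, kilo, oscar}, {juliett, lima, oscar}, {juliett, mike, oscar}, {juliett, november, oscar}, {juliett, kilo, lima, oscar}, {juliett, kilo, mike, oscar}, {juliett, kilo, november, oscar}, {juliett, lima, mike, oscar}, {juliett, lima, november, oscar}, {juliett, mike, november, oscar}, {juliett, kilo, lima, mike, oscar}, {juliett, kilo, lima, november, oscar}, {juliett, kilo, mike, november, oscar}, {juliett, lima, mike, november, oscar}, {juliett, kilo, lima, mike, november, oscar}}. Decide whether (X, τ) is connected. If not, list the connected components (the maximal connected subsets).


(X, τ) is disconnected; components = [{lima}, {november}, {juliett, kilo, mike, oscar}].

Find clopen sets (U ∈ τ with X ∖ U ∈ τ):
  U = ∅, X ∖ U = {juliett, kilo, lima, mike, november, oscar} — both open, so U is clopen.
  U = {lima}, X ∖ U = {juliett, kilo, mike, november, oscar} — both open, so U is clopen.
  U = {november}, X ∖ U = {juliett, kilo, lima, mike, oscar} — both open, so U is clopen.
  U = {lima, november}, X ∖ U = {juliett, kilo, mike, oscar} — both open, so U is clopen.
  U = {juliett, kilo, mike, oscar}, X ∖ U = {lima, november} — both open, so U is clopen.
  U = {juliett, kilo, lima, mike, oscar}, X ∖ U = {november} — both open, so U is clopen.
  U = {juliett, kilo, mike, november, oscar}, X ∖ U = {lima} — both open, so U is clopen.
  U = {juliett, kilo, lima, mike, november, oscar}, X ∖ U = ∅ — both open, so U is clopen.
Nontrivial clopen(s) exist: e.g. {lima}. So (X, τ) is disconnected.
Compute connected components by grouping points that agree on all clopens:
  component: {lima}
  component: {november}
  component: {juliett, kilo, mike, oscar}


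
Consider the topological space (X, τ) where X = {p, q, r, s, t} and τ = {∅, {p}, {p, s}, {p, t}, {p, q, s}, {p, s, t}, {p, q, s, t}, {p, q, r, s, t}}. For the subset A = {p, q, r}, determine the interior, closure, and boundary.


int(A) = {p}, cl(A) = {p, q, r, s, t}, ∂A = {q, r, s, t}.

Closed sets in (X, τ) are complements of opens:
  closed(X, τ) = {∅, {r}, {q, r}, {r, t}, {q, r, s}, {q, r, t}, {q, r, s, t}, {p, q, r, s, t}}.
int(A) = ⋃ {U ∈ τ : U ⊆ A}. Opens contained in A: ∅, {p}.
Taking the union of these: int(A) = {p}.
cl(A) = ⋂ {C closed : A ⊆ C}. Closed sets containing A: {p, q, r, s, t}.
Intersecting these: cl(A) = {p, q, r, s, t}.
∂A = cl(A) ∖ int(A) = {p, q, r, s, t} ∖ {p} = {q, r, s, t}.


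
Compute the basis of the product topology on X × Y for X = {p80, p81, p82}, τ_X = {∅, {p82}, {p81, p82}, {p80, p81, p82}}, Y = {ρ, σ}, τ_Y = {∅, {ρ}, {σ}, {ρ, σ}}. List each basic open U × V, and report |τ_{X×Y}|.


Basis B = {∅ × ∅, {p82} × {ρ}, {p82} × {σ}, {p81, p82} × {ρ}, {p81, p82} × {σ}, {p82} × {ρ, σ}, {p80, p81, p82} × {ρ}, {p80, p81, p82} × {σ}, {p81, p82} × {ρ, σ}, {p80, p81, p82} × {ρ, σ}}; |τ_{X×Y}| = 16.

Enumerate products U × V with U ∈ τ_X, V ∈ τ_Y (deduplicated):
  ∅ × ∅ = {} (∅)
  {p82} × {ρ} = {(p82,ρ)}
  {p82} × {σ} = {(p82,σ)}
  {p81, p82} × {ρ} = {(p81,ρ), (p82,ρ)}
  {p81, p82} × {σ} = {(p81,σ), (p82,σ)}
  {p82} × {ρ, σ} = {(p82,ρ), (p82,σ)}
  {p80, p81, p82} × {ρ} = {(p80,ρ), (p81,ρ), (p82,ρ)}
  {p80, p81, p82} × {σ} = {(p80,σ), (p81,σ), (p82,σ)}
  {p81, p82} × {ρ, σ} = {(p81,ρ), (p81,σ), (p82,ρ), (p82,σ)}
  {p80, p81, p82} × {ρ, σ} = {(p80,ρ), (p80,σ), (p81,ρ), (p81,σ), (p82,ρ), (p82,σ)}
These 10 distinct sets form the basis B.
Close under arbitrary unions to get τ_{X×Y}; counting gives |τ_{X×Y}| = 16.


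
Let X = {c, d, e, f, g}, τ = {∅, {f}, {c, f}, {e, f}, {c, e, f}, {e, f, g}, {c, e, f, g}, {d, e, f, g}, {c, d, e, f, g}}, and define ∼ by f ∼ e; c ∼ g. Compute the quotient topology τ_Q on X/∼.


X/∼ = {[c=g], [d], [e=f]}; |τ_Q| = 4.

Equivalence classes: [c=g], [d], [e=f].
Quotient map π: X → X/∼ sends c ↦ [c=g], d ↦ [d], e ↦ [e=f], f ↦ [e=f], g ↦ [c=g].
For each subset V ⊆ X/∼, compute π^{-1}(V) ⊆ X and check whether π^{-1}(V) ∈ τ. V is open in τ_Q iff π^{-1}(V) ∈ τ.
  V = {}: π^{-1}(V) = ∅ ∈ τ ✓.
  V = {[c=g]}: π^{-1}(V) = {c, g} ∉ τ ✗.
  V = {[d]}: π^{-1}(V) = {d} ∉ τ ✗.
  V = {[c=g], [d]}: π^{-1}(V) = {c, d, g} ∉ τ ✗.
  V = {[e=f]}: π^{-1}(V) = {e, f} ∈ τ ✓.
  V = {[c=g], [e=f]}: π^{-1}(V) = {c, e, f, g} ∈ τ ✓.
  V = {[d], [e=f]}: π^{-1}(V) = {d, e, f} ∉ τ ✗.
  V = {[c=g], [d], [e=f]}: π^{-1}(V) = {c, d, e, f, g} ∈ τ ✓.
Open sets in the quotient: τ_Q = {{}, {[e=f]}, {[c=g], [e=f]}, {[c=g], [d], [e=f]}} (4 elements).


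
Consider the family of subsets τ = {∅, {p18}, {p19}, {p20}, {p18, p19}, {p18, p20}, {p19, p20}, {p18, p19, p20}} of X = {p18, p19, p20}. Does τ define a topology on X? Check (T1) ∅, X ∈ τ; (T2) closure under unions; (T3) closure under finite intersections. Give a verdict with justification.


τ IS a topology on X.

Axiom (T1): ∅ ∈ τ? Yes; X ∈ τ? Yes.
Axiom (T2/T3): check pairwise unions and intersections of members of τ.
All pairwise intersections and unions checked — each lies in τ. Therefore τ satisfies (T1), (T2), (T3): it IS a topology on X.


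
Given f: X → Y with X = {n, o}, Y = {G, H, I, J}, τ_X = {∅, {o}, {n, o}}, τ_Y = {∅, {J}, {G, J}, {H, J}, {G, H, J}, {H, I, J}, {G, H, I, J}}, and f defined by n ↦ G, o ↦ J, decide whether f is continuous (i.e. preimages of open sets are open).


f IS continuous.

Compute f^{-1}(U) for each U ∈ τ_Y:
  U = ∅: f^{-1}(U) = ∅ ∈ τ_X ✓.
  U = {J}: f^{-1}(U) = {o} ∈ τ_X ✓.
  U = {G, J}: f^{-1}(U) = {n, o} ∈ τ_X ✓.
  U = {H, J}: f^{-1}(U) = {o} ∈ τ_X ✓.
  U = {G, H, J}: f^{-1}(U) = {n, o} ∈ τ_X ✓.
  U = {H, I, J}: f^{-1}(U) = {o} ∈ τ_X ✓.
  U = {G, H, I, J}: f^{-1}(U) = {n, o} ∈ τ_X ✓.
Every preimage lies in τ_X, so f IS continuous.


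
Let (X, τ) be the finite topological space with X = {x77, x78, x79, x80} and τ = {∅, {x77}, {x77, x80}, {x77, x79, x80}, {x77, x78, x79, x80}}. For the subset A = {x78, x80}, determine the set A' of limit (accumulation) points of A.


A' = {x78, x79}

For each x ∈ X, list the open sets U ∈ τ with x ∈ U, then check whether U ∩ (A ∖ {x}) ≠ ∅ for every such U.
  x = x77: open {x77} ∋ x has {x77} ∩ (A ∖ {x77}) = ∅, so x is NOT a limit point.
  x = x78: opens ∋ x are {x77, x78, x79, x80}; each meets A ∖ {x78}, so x IS a limit point.
  x = x79: opens ∋ x are {x77, x79, x80}, {x77, x78, x79, x80}; each meets A ∖ {x79}, so x IS a limit point.
  x = x80: open {x77, x80} ∋ x has {x77, x80} ∩ (A ∖ {x80}) = ∅, so x is NOT a limit point.
Collecting: A' = {x78, x79}.


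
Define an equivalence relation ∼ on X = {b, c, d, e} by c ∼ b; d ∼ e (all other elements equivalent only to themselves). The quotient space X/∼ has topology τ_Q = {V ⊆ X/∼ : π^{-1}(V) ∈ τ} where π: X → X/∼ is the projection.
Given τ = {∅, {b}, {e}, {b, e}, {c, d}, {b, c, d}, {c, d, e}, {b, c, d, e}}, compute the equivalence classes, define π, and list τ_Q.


X/∼ = {[b=c], [d=e]}; |τ_Q| = 2.

Equivalence classes: [b=c], [d=e].
Quotient map π: X → X/∼ sends b ↦ [b=c], c ↦ [b=c], d ↦ [d=e], e ↦ [d=e].
For each subset V ⊆ X/∼, compute π^{-1}(V) ⊆ X and check whether π^{-1}(V) ∈ τ. V is open in τ_Q iff π^{-1}(V) ∈ τ.
  V = {}: π^{-1}(V) = ∅ ∈ τ ✓.
  V = {[b=c]}: π^{-1}(V) = {b, c} ∉ τ ✗.
  V = {[d=e]}: π^{-1}(V) = {d, e} ∉ τ ✗.
  V = {[b=c], [d=e]}: π^{-1}(V) = {b, c, d, e} ∈ τ ✓.
Open sets in the quotient: τ_Q = {{}, {[b=c], [d=e]}} (2 elements).


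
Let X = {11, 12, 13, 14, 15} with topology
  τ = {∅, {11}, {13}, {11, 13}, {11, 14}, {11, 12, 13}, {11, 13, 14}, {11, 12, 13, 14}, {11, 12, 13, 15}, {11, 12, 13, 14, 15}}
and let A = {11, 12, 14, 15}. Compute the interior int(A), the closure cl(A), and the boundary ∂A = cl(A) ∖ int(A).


int(A) = {11, 14}, cl(A) = {11, 12, 14, 15}, ∂A = {12, 15}.

Closed sets in (X, τ) are complements of opens:
  closed(X, τ) = {∅, {14}, {15}, {12, 15}, {14, 15}, {12, 13, 15}, {12, 14, 15}, {11, 12, 14, 15}, {12, 13, 14, 15}, {11, 12, 13, 14, 15}}.
int(A) = ⋃ {U ∈ τ : U ⊆ A}. Opens contained in A: ∅, {11}, {11, 14}.
Taking the union of these: int(A) = {11, 14}.
cl(A) = ⋂ {C closed : A ⊆ C}. Closed sets containing A: {11, 12, 14, 15}, {11, 12, 13, 14, 15}.
Intersecting these: cl(A) = {11, 12, 14, 15}.
∂A = cl(A) ∖ int(A) = {11, 12, 14, 15} ∖ {11, 14} = {12, 15}.


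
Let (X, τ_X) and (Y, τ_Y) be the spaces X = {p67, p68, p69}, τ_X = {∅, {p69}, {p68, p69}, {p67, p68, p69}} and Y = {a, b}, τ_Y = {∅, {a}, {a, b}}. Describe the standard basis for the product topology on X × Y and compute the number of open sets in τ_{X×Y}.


Basis B = {∅ × ∅, {p69} × {a}, {p68, p69} × {a}, {p69} × {a, b}, {p67, p68, p69} × {a}, {p68, p69} × {a, b}, {p67, p68, p69} × {a, b}}; |τ_{X×Y}| = 10.

Enumerate products U × V with U ∈ τ_X, V ∈ τ_Y (deduplicated):
  ∅ × ∅ = {} (∅)
  {p69} × {a} = {(p69,a)}
  {p68, p69} × {a} = {(p68,a), (p69,a)}
  {p69} × {a, b} = {(p69,a), (p69,b)}
  {p67, p68, p69} × {a} = {(p67,a), (p68,a), (p69,a)}
  {p68, p69} × {a, b} = {(p68,a), (p68,b), (p69,a), (p69,b)}
  {p67, p68, p69} × {a, b} = {(p67,a), (p67,b), (p68,a), (p68,b), (p69,a), (p69,b)}
These 7 distinct sets form the basis B.
Close under arbitrary unions to get τ_{X×Y}; counting gives |τ_{X×Y}| = 10.


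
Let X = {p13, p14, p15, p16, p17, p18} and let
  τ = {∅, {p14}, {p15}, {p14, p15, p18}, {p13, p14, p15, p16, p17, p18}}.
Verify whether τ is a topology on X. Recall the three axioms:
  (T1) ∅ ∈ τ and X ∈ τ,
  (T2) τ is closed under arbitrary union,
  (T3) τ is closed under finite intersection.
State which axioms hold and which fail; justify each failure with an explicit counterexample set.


τ is NOT a topology on X.

Axiom (T1): ∅ ∈ τ? Yes; X ∈ τ? Yes.
Axiom (T2/T3): check pairwise unions and intersections of members of τ.
Counterexample for (T2): {p14} ∪ {p15} = {p14, p15} ∉ τ. Therefore τ is NOT a topology.


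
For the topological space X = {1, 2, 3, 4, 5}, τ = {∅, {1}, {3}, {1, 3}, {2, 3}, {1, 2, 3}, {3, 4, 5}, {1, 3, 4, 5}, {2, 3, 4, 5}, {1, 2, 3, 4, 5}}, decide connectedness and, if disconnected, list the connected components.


(X, τ) is disconnected; components = [{1}, {2, 3, 4, 5}].

Find clopen sets (U ∈ τ with X ∖ U ∈ τ):
  U = ∅, X ∖ U = {1, 2, 3, 4, 5} — both open, so U is clopen.
  U = {1}, X ∖ U = {2, 3, 4, 5} — both open, so U is clopen.
  U = {2, 3, 4, 5}, X ∖ U = {1} — both open, so U is clopen.
  U = {1, 2, 3, 4, 5}, X ∖ U = ∅ — both open, so U is clopen.
Nontrivial clopen(s) exist: e.g. {2, 3, 4, 5}. So (X, τ) is disconnected.
Compute connected components by grouping points that agree on all clopens:
  component: {1}
  component: {2, 3, 4, 5}


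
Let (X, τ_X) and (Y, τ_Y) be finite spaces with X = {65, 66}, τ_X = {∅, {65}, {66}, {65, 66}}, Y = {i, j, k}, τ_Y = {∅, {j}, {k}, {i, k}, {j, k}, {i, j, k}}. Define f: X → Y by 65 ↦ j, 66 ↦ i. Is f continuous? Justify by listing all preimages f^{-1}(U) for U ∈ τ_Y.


f IS continuous.

Compute f^{-1}(U) for each U ∈ τ_Y:
  U = ∅: f^{-1}(U) = ∅ ∈ τ_X ✓.
  U = {j}: f^{-1}(U) = {65} ∈ τ_X ✓.
  U = {k}: f^{-1}(U) = ∅ ∈ τ_X ✓.
  U = {i, k}: f^{-1}(U) = {66} ∈ τ_X ✓.
  U = {j, k}: f^{-1}(U) = {65} ∈ τ_X ✓.
  U = {i, j, k}: f^{-1}(U) = {65, 66} ∈ τ_X ✓.
Every preimage lies in τ_X, so f IS continuous.


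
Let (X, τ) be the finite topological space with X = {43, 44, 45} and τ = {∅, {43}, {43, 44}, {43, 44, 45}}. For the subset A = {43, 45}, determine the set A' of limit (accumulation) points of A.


A' = {44, 45}

For each x ∈ X, list the open sets U ∈ τ with x ∈ U, then check whether U ∩ (A ∖ {x}) ≠ ∅ for every such U.
  x = 43: open {43} ∋ x has {43} ∩ (A ∖ {43}) = ∅, so x is NOT a limit point.
  x = 44: opens ∋ x are {43, 44}, {43, 44, 45}; each meets A ∖ {44}, so x IS a limit point.
  x = 45: opens ∋ x are {43, 44, 45}; each meets A ∖ {45}, so x IS a limit point.
Collecting: A' = {44, 45}.


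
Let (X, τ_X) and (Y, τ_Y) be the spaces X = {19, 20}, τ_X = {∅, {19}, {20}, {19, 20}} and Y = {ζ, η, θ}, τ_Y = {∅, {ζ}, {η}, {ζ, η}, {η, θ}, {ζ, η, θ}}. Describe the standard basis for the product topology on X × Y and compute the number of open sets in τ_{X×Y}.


Basis B = {∅ × ∅, {19} × {ζ}, {19} × {η}, {20} × {ζ}, {20} × {η}, {19} × {ζ, η}, {19, 20} × {ζ}, {19} × {η, θ}, {19, 20} × {η}, {20} × {ζ, η}, {20} × {η, θ}, {19} × {ζ, η, θ}, {20} × {ζ, η, θ}, {19, 20} × {ζ, η}, {19, 20} × {η, θ}, {19, 20} × {ζ, η, θ}}; |τ_{X×Y}| = 36.

Enumerate products U × V with U ∈ τ_X, V ∈ τ_Y (deduplicated):
  ∅ × ∅ = {} (∅)
  {19} × {ζ} = {(19,ζ)}
  {19} × {η} = {(19,η)}
  {20} × {ζ} = {(20,ζ)}
  {20} × {η} = {(20,η)}
  {19} × {ζ, η} = {(19,ζ), (19,η)}
  {19, 20} × {ζ} = {(19,ζ), (20,ζ)}
  {19} × {η, θ} = {(19,η), (19,θ)}
  {19, 20} × {η} = {(19,η), (20,η)}
  {20} × {ζ, η} = {(20,ζ), (20,η)}
  {20} × {η, θ} = {(20,η), (20,θ)}
  {19} × {ζ, η, θ} = {(19,ζ), (19,η), (19,θ)}
  {20} × {ζ, η, θ} = {(20,ζ), (20,η), (20,θ)}
  {19, 20} × {ζ, η} = {(19,ζ), (19,η), (20,ζ), (20,η)}
  {19, 20} × {η, θ} = {(19,η), (19,θ), (20,η), (20,θ)}
  {19, 20} × {ζ, η, θ} = {(19,ζ), (19,η), (19,θ), (20,ζ), (20,η), (20,θ)}
These 16 distinct sets form the basis B.
Close under arbitrary unions to get τ_{X×Y}; counting gives |τ_{X×Y}| = 36.


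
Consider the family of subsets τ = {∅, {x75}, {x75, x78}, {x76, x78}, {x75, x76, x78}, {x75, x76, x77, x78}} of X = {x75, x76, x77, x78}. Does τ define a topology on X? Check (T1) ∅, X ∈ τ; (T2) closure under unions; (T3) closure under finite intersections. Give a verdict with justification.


τ is NOT a topology on X.

Axiom (T1): ∅ ∈ τ? Yes; X ∈ τ? Yes.
Axiom (T2/T3): check pairwise unions and intersections of members of τ.
Counterexample for (T3): {x75, x78} ∩ {x76, x78} = {x78} ∉ τ. Therefore τ is NOT a topology.


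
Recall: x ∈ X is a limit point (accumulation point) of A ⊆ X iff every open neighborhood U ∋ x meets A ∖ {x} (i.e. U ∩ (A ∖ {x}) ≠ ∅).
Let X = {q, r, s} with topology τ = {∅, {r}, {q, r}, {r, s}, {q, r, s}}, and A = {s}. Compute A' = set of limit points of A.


A' = ∅

For each x ∈ X, list the open sets U ∈ τ with x ∈ U, then check whether U ∩ (A ∖ {x}) ≠ ∅ for every such U.
  x = q: open {q, r} ∋ x has {q, r} ∩ (A ∖ {q}) = ∅, so x is NOT a limit point.
  x = r: open {r} ∋ x has {r} ∩ (A ∖ {r}) = ∅, so x is NOT a limit point.
  x = s: open {r, s} ∋ x has {r, s} ∩ (A ∖ {s}) = ∅, so x is NOT a limit point.
Collecting: A' = ∅.


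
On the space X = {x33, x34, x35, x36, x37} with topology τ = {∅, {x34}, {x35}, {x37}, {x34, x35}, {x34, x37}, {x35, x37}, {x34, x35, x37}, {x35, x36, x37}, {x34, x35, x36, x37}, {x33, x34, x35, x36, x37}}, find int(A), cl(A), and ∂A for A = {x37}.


int(A) = {x37}, cl(A) = {x33, x36, x37}, ∂A = {x33, x36}.

Closed sets in (X, τ) are complements of opens:
  closed(X, τ) = {∅, {x33}, {x33, x34}, {x33, x36}, {x33, x34, x36}, {x33, x35, x36}, {x33, x36, x37}, {x33, x34, x35, x36}, {x33, x34, x36, x37}, {x33, x35, x36, x37}, {x33, x34, x35, x36, x37}}.
int(A) = ⋃ {U ∈ τ : U ⊆ A}. Opens contained in A: ∅, {x37}.
Taking the union of these: int(A) = {x37}.
cl(A) = ⋂ {C closed : A ⊆ C}. Closed sets containing A: {x33, x36, x37}, {x33, x34, x36, x37}, {x33, x35, x36, x37}, {x33, x34, x35, x36, x37}.
Intersecting these: cl(A) = {x33, x36, x37}.
∂A = cl(A) ∖ int(A) = {x33, x36, x37} ∖ {x37} = {x33, x36}.


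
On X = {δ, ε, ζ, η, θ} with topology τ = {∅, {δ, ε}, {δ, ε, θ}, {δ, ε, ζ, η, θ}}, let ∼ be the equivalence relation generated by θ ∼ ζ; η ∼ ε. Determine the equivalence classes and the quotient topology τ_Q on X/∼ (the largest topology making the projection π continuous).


X/∼ = {[δ], [ε=η], [ζ=θ]}; |τ_Q| = 2.

Equivalence classes: [δ], [ε=η], [ζ=θ].
Quotient map π: X → X/∼ sends δ ↦ [δ], ε ↦ [ε=η], ζ ↦ [ζ=θ], η ↦ [ε=η], θ ↦ [ζ=θ].
For each subset V ⊆ X/∼, compute π^{-1}(V) ⊆ X and check whether π^{-1}(V) ∈ τ. V is open in τ_Q iff π^{-1}(V) ∈ τ.
  V = {}: π^{-1}(V) = ∅ ∈ τ ✓.
  V = {[δ]}: π^{-1}(V) = {δ} ∉ τ ✗.
  V = {[ε=η]}: π^{-1}(V) = {ε, η} ∉ τ ✗.
  V = {[δ], [ε=η]}: π^{-1}(V) = {δ, ε, η} ∉ τ ✗.
  V = {[ζ=θ]}: π^{-1}(V) = {ζ, θ} ∉ τ ✗.
  V = {[δ], [ζ=θ]}: π^{-1}(V) = {δ, ζ, θ} ∉ τ ✗.
  V = {[ε=η], [ζ=θ]}: π^{-1}(V) = {ε, ζ, η, θ} ∉ τ ✗.
  V = {[δ], [ε=η], [ζ=θ]}: π^{-1}(V) = {δ, ε, ζ, η, θ} ∈ τ ✓.
Open sets in the quotient: τ_Q = {{}, {[δ], [ε=η], [ζ=θ]}} (2 elements).


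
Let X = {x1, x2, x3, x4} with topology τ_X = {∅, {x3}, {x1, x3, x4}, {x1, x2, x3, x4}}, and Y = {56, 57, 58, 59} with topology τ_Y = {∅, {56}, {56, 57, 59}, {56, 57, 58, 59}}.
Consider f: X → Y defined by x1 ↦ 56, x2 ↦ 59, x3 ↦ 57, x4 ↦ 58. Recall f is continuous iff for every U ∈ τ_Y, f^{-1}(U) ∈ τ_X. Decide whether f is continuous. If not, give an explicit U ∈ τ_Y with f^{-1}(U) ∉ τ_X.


f is NOT continuous.

Compute f^{-1}(U) for each U ∈ τ_Y:
  U = ∅: f^{-1}(U) = ∅ ∈ τ_X ✓.
  U = {56}: f^{-1}(U) = {x1} ∉ τ_X ✗.
  U = {56, 57, 59}: f^{-1}(U) = {x1, x2, x3} ∉ τ_X ✗.
  U = {56, 57, 58, 59}: f^{-1}(U) = {x1, x2, x3, x4} ∈ τ_X ✓.
Found U = {56} with f^{-1}(U) = {x1} not in τ_X. Therefore f is NOT continuous.


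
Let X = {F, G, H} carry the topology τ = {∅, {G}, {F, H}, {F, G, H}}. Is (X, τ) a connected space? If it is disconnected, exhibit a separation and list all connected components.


(X, τ) is disconnected; components = [{G}, {F, H}].

Find clopen sets (U ∈ τ with X ∖ U ∈ τ):
  U = ∅, X ∖ U = {F, G, H} — both open, so U is clopen.
  U = {G}, X ∖ U = {F, H} — both open, so U is clopen.
  U = {F, H}, X ∖ U = {G} — both open, so U is clopen.
  U = {F, G, H}, X ∖ U = ∅ — both open, so U is clopen.
Nontrivial clopen(s) exist: e.g. {G}. So (X, τ) is disconnected.
Compute connected components by grouping points that agree on all clopens:
  component: {G}
  component: {F, H}


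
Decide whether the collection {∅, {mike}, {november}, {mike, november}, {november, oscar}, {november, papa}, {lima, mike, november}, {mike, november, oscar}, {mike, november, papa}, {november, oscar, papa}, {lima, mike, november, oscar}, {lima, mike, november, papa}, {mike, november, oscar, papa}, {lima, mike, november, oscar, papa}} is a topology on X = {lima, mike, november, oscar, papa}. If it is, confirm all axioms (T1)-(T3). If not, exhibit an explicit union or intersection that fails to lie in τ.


τ IS a topology on X.

Axiom (T1): ∅ ∈ τ? Yes; X ∈ τ? Yes.
Axiom (T2/T3): check pairwise unions and intersections of members of τ.
All pairwise intersections and unions checked — each lies in τ. Therefore τ satisfies (T1), (T2), (T3): it IS a topology on X.


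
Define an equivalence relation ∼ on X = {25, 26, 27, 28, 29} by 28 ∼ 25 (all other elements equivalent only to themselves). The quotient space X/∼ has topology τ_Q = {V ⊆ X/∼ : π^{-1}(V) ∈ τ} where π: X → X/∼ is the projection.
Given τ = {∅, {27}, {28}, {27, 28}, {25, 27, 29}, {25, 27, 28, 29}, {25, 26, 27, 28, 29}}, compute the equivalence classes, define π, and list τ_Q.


X/∼ = {[25=28], [26], [27], [29]}; |τ_Q| = 4.

Equivalence classes: [25=28], [26], [27], [29].
Quotient map π: X → X/∼ sends 25 ↦ [25=28], 26 ↦ [26], 27 ↦ [27], 28 ↦ [25=28], 29 ↦ [29].
For each subset V ⊆ X/∼, compute π^{-1}(V) ⊆ X and check whether π^{-1}(V) ∈ τ. V is open in τ_Q iff π^{-1}(V) ∈ τ.
  V = {}: π^{-1}(V) = ∅ ∈ τ ✓.
  V = {[25=28]}: π^{-1}(V) = {25, 28} ∉ τ ✗.
  V = {[26]}: π^{-1}(V) = {26} ∉ τ ✗.
  V = {[25=28], [26]}: π^{-1}(V) = {25, 26, 28} ∉ τ ✗.
  V = {[27]}: π^{-1}(V) = {27} ∈ τ ✓.
  V = {[25=28], [27]}: π^{-1}(V) = {25, 27, 28} ∉ τ ✗.
  V = {[26], [27]}: π^{-1}(V) = {26, 27} ∉ τ ✗.
  V = {[25=28], [26], [27]}: π^{-1}(V) = {25, 26, 27, 28} ∉ τ ✗.
  V = {[29]}: π^{-1}(V) = {29} ∉ τ ✗.
  V = {[25=28], [29]}: π^{-1}(V) = {25, 28, 29} ∉ τ ✗.
  V = {[26], [29]}: π^{-1}(V) = {26, 29} ∉ τ ✗.
  V = {[25=28], [26], [29]}: π^{-1}(V) = {25, 26, 28, 29} ∉ τ ✗.
  V = {[27], [29]}: π^{-1}(V) = {27, 29} ∉ τ ✗.
  V = {[25=28], [27], [29]}: π^{-1}(V) = {25, 27, 28, 29} ∈ τ ✓.
  V = {[26], [27], [29]}: π^{-1}(V) = {26, 27, 29} ∉ τ ✗.
  V = {[25=28], [26], [27], [29]}: π^{-1}(V) = {25, 26, 27, 28, 29} ∈ τ ✓.
Open sets in the quotient: τ_Q = {{}, {[27]}, {[25=28], [27], [29]}, {[25=28], [26], [27], [29]}} (4 elements).


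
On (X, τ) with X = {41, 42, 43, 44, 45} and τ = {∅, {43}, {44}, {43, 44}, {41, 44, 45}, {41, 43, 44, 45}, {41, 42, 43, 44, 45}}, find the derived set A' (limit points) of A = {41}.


A' = {42, 45}

For each x ∈ X, list the open sets U ∈ τ with x ∈ U, then check whether U ∩ (A ∖ {x}) ≠ ∅ for every such U.
  x = 41: open {41, 44, 45} ∋ x has {41, 44, 45} ∩ (A ∖ {41}) = ∅, so x is NOT a limit point.
  x = 42: opens ∋ x are {41, 42, 43, 44, 45}; each meets A ∖ {42}, so x IS a limit point.
  x = 43: open {43} ∋ x has {43} ∩ (A ∖ {43}) = ∅, so x is NOT a limit point.
  x = 44: open {44} ∋ x has {44} ∩ (A ∖ {44}) = ∅, so x is NOT a limit point.
  x = 45: opens ∋ x are {41, 44, 45}, {41, 43, 44, 45}, {41, 42, 43, 44, 45}; each meets A ∖ {45}, so x IS a limit point.
Collecting: A' = {42, 45}.


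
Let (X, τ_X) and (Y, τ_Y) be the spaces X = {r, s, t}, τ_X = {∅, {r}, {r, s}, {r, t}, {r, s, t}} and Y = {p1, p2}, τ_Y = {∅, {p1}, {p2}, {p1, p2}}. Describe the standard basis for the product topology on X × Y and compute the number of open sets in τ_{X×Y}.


Basis B = {∅ × ∅, {r} × {p1}, {r} × {p2}, {r} × {p1, p2}, {r, s} × {p1}, {r, t} × {p1}, {r, s} × {p2}, {r, t} × {p2}, {r, s, t} × {p1}, {r, s, t} × {p2}, {r, s} × {p1, p2}, {r, t} × {p1, p2}, {r, s, t} × {p1, p2}}; |τ_{X×Y}| = 25.

Enumerate products U × V with U ∈ τ_X, V ∈ τ_Y (deduplicated):
  ∅ × ∅ = {} (∅)
  {r} × {p1} = {(r,p1)}
  {r} × {p2} = {(r,p2)}
  {r} × {p1, p2} = {(r,p1), (r,p2)}
  {r, s} × {p1} = {(r,p1), (s,p1)}
  {r, t} × {p1} = {(r,p1), (t,p1)}
  {r, s} × {p2} = {(r,p2), (s,p2)}
  {r, t} × {p2} = {(r,p2), (t,p2)}
  {r, s, t} × {p1} = {(r,p1), (s,p1), (t,p1)}
  {r, s, t} × {p2} = {(r,p2), (s,p2), (t,p2)}
  {r, s} × {p1, p2} = {(r,p1), (r,p2), (s,p1), (s,p2)}
  {r, t} × {p1, p2} = {(r,p1), (r,p2), (t,p1), (t,p2)}
  {r, s, t} × {p1, p2} = {(r,p1), (r,p2), (s,p1), (s,p2), (t,p1), (t,p2)}
These 13 distinct sets form the basis B.
Close under arbitrary unions to get τ_{X×Y}; counting gives |τ_{X×Y}| = 25.


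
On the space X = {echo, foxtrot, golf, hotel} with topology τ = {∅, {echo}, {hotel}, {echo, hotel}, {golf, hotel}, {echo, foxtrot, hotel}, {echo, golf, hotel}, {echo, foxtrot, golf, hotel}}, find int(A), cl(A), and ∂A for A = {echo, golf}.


int(A) = {echo}, cl(A) = {echo, foxtrot, golf}, ∂A = {foxtrot, golf}.

Closed sets in (X, τ) are complements of opens:
  closed(X, τ) = {∅, {foxtrot}, {golf}, {echo, foxtrot}, {foxtrot, golf}, {echo, foxtrot, golf}, {foxtrot, golf, hotel}, {echo, foxtrot, golf, hotel}}.
int(A) = ⋃ {U ∈ τ : U ⊆ A}. Opens contained in A: ∅, {echo}.
Taking the union of these: int(A) = {echo}.
cl(A) = ⋂ {C closed : A ⊆ C}. Closed sets containing A: {echo, foxtrot, golf}, {echo, foxtrot, golf, hotel}.
Intersecting these: cl(A) = {echo, foxtrot, golf}.
∂A = cl(A) ∖ int(A) = {echo, foxtrot, golf} ∖ {echo} = {foxtrot, golf}.


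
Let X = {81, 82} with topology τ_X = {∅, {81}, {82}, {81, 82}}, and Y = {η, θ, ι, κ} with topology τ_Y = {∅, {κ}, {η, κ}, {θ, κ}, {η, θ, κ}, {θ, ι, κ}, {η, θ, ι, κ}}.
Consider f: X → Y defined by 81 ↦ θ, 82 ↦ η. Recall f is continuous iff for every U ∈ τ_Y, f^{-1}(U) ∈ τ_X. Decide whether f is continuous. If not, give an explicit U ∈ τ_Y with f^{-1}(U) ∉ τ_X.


f IS continuous.

Compute f^{-1}(U) for each U ∈ τ_Y:
  U = ∅: f^{-1}(U) = ∅ ∈ τ_X ✓.
  U = {κ}: f^{-1}(U) = ∅ ∈ τ_X ✓.
  U = {η, κ}: f^{-1}(U) = {82} ∈ τ_X ✓.
  U = {θ, κ}: f^{-1}(U) = {81} ∈ τ_X ✓.
  U = {η, θ, κ}: f^{-1}(U) = {81, 82} ∈ τ_X ✓.
  U = {θ, ι, κ}: f^{-1}(U) = {81} ∈ τ_X ✓.
  U = {η, θ, ι, κ}: f^{-1}(U) = {81, 82} ∈ τ_X ✓.
Every preimage lies in τ_X, so f IS continuous.


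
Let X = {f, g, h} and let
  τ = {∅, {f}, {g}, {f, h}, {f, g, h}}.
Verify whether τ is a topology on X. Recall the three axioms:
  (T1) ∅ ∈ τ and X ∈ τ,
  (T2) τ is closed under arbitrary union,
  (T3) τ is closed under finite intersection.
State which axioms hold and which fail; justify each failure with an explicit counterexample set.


τ is NOT a topology on X.

Axiom (T1): ∅ ∈ τ? Yes; X ∈ τ? Yes.
Axiom (T2/T3): check pairwise unions and intersections of members of τ.
Counterexample for (T2): {f} ∪ {g} = {f, g} ∉ τ. Therefore τ is NOT a topology.


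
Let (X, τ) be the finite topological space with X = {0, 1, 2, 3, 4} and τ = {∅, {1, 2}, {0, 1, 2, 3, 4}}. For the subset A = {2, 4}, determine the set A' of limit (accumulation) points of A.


A' = {0, 1, 3, 4}

For each x ∈ X, list the open sets U ∈ τ with x ∈ U, then check whether U ∩ (A ∖ {x}) ≠ ∅ for every such U.
  x = 0: opens ∋ x are {0, 1, 2, 3, 4}; each meets A ∖ {0}, so x IS a limit point.
  x = 1: opens ∋ x are {1, 2}, {0, 1, 2, 3, 4}; each meets A ∖ {1}, so x IS a limit point.
  x = 2: open {1, 2} ∋ x has {1, 2} ∩ (A ∖ {2}) = ∅, so x is NOT a limit point.
  x = 3: opens ∋ x are {0, 1, 2, 3, 4}; each meets A ∖ {3}, so x IS a limit point.
  x = 4: opens ∋ x are {0, 1, 2, 3, 4}; each meets A ∖ {4}, so x IS a limit point.
Collecting: A' = {0, 1, 3, 4}.


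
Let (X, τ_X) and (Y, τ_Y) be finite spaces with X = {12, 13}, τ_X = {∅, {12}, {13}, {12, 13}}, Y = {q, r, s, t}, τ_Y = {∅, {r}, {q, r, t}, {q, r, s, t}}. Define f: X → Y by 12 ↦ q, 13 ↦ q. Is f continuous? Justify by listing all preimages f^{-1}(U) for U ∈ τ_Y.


f IS continuous.

Compute f^{-1}(U) for each U ∈ τ_Y:
  U = ∅: f^{-1}(U) = ∅ ∈ τ_X ✓.
  U = {r}: f^{-1}(U) = ∅ ∈ τ_X ✓.
  U = {q, r, t}: f^{-1}(U) = {12, 13} ∈ τ_X ✓.
  U = {q, r, s, t}: f^{-1}(U) = {12, 13} ∈ τ_X ✓.
Every preimage lies in τ_X, so f IS continuous.


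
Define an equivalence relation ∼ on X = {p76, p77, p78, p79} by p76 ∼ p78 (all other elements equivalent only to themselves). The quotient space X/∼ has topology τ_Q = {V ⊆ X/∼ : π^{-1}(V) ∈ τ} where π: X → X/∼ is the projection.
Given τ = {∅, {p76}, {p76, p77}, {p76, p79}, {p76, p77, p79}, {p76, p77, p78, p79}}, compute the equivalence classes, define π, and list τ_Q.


X/∼ = {[p76=p78], [p77], [p79]}; |τ_Q| = 2.

Equivalence classes: [p76=p78], [p77], [p79].
Quotient map π: X → X/∼ sends p76 ↦ [p76=p78], p77 ↦ [p77], p78 ↦ [p76=p78], p79 ↦ [p79].
For each subset V ⊆ X/∼, compute π^{-1}(V) ⊆ X and check whether π^{-1}(V) ∈ τ. V is open in τ_Q iff π^{-1}(V) ∈ τ.
  V = {}: π^{-1}(V) = ∅ ∈ τ ✓.
  V = {[p76=p78]}: π^{-1}(V) = {p76, p78} ∉ τ ✗.
  V = {[p77]}: π^{-1}(V) = {p77} ∉ τ ✗.
  V = {[p76=p78], [p77]}: π^{-1}(V) = {p76, p77, p78} ∉ τ ✗.
  V = {[p79]}: π^{-1}(V) = {p79} ∉ τ ✗.
  V = {[p76=p78], [p79]}: π^{-1}(V) = {p76, p78, p79} ∉ τ ✗.
  V = {[p77], [p79]}: π^{-1}(V) = {p77, p79} ∉ τ ✗.
  V = {[p76=p78], [p77], [p79]}: π^{-1}(V) = {p76, p77, p78, p79} ∈ τ ✓.
Open sets in the quotient: τ_Q = {{}, {[p76=p78], [p77], [p79]}} (2 elements).


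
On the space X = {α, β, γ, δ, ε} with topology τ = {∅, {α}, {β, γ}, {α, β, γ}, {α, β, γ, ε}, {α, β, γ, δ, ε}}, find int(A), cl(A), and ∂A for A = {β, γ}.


int(A) = {β, γ}, cl(A) = {β, γ, δ, ε}, ∂A = {δ, ε}.

Closed sets in (X, τ) are complements of opens:
  closed(X, τ) = {∅, {δ}, {δ, ε}, {α, δ, ε}, {β, γ, δ, ε}, {α, β, γ, δ, ε}}.
int(A) = ⋃ {U ∈ τ : U ⊆ A}. Opens contained in A: ∅, {β, γ}.
Taking the union of these: int(A) = {β, γ}.
cl(A) = ⋂ {C closed : A ⊆ C}. Closed sets containing A: {β, γ, δ, ε}, {α, β, γ, δ, ε}.
Intersecting these: cl(A) = {β, γ, δ, ε}.
∂A = cl(A) ∖ int(A) = {β, γ, δ, ε} ∖ {β, γ} = {δ, ε}.


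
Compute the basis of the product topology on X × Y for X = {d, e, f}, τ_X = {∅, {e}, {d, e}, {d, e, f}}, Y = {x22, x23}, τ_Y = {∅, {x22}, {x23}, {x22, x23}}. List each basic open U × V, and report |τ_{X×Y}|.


Basis B = {∅ × ∅, {e} × {x22}, {e} × {x23}, {d, e} × {x22}, {d, e} × {x23}, {e} × {x22, x23}, {d, e, f} × {x22}, {d, e, f} × {x23}, {d, e} × {x22, x23}, {d, e, f} × {x22, x23}}; |τ_{X×Y}| = 16.

Enumerate products U × V with U ∈ τ_X, V ∈ τ_Y (deduplicated):
  ∅ × ∅ = {} (∅)
  {e} × {x22} = {(e,x22)}
  {e} × {x23} = {(e,x23)}
  {d, e} × {x22} = {(d,x22), (e,x22)}
  {d, e} × {x23} = {(d,x23), (e,x23)}
  {e} × {x22, x23} = {(e,x22), (e,x23)}
  {d, e, f} × {x22} = {(d,x22), (e,x22), (f,x22)}
  {d, e, f} × {x23} = {(d,x23), (e,x23), (f,x23)}
  {d, e} × {x22, x23} = {(d,x22), (d,x23), (e,x22), (e,x23)}
  {d, e, f} × {x22, x23} = {(d,x22), (d,x23), (e,x22), (e,x23), (f,x22), (f,x23)}
These 10 distinct sets form the basis B.
Close under arbitrary unions to get τ_{X×Y}; counting gives |τ_{X×Y}| = 16.


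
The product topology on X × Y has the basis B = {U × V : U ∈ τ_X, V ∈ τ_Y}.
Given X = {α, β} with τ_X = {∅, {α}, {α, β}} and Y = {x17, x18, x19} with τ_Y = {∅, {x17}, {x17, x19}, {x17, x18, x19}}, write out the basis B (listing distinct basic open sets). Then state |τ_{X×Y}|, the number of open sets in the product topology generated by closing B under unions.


Basis B = {∅ × ∅, {α} × {x17}, {α} × {x17, x19}, {α, β} × {x17}, {α} × {x17, x18, x19}, {α, β} × {x17, x19}, {α, β} × {x17, x18, x19}}; |τ_{X×Y}| = 10.

Enumerate products U × V with U ∈ τ_X, V ∈ τ_Y (deduplicated):
  ∅ × ∅ = {} (∅)
  {α} × {x17} = {(α,x17)}
  {α} × {x17, x19} = {(α,x17), (α,x19)}
  {α, β} × {x17} = {(α,x17), (β,x17)}
  {α} × {x17, x18, x19} = {(α,x17), (α,x18), (α,x19)}
  {α, β} × {x17, x19} = {(α,x17), (α,x19), (β,x17), (β,x19)}
  {α, β} × {x17, x18, x19} = {(α,x17), (α,x18), (α,x19), (β,x17), (β,x18), (β,x19)}
These 7 distinct sets form the basis B.
Close under arbitrary unions to get τ_{X×Y}; counting gives |τ_{X×Y}| = 10.


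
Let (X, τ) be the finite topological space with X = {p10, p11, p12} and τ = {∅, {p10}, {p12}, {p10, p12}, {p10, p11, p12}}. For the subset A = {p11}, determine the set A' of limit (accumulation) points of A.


A' = ∅

For each x ∈ X, list the open sets U ∈ τ with x ∈ U, then check whether U ∩ (A ∖ {x}) ≠ ∅ for every such U.
  x = p10: open {p10} ∋ x has {p10} ∩ (A ∖ {p10}) = ∅, so x is NOT a limit point.
  x = p11: open {p10, p11, p12} ∋ x has {p10, p11, p12} ∩ (A ∖ {p11}) = ∅, so x is NOT a limit point.
  x = p12: open {p12} ∋ x has {p12} ∩ (A ∖ {p12}) = ∅, so x is NOT a limit point.
Collecting: A' = ∅.


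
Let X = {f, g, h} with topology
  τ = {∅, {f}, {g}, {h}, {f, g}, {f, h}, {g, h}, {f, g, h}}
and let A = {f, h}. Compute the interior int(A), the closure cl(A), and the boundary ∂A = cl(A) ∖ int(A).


int(A) = {f, h}, cl(A) = {f, h}, ∂A = ∅.

Closed sets in (X, τ) are complements of opens:
  closed(X, τ) = {∅, {f}, {g}, {h}, {f, g}, {f, h}, {g, h}, {f, g, h}}.
int(A) = ⋃ {U ∈ τ : U ⊆ A}. Opens contained in A: ∅, {f}, {h}, {f, h}.
Taking the union of these: int(A) = {f, h}.
cl(A) = ⋂ {C closed : A ⊆ C}. Closed sets containing A: {f, h}, {f, g, h}.
Intersecting these: cl(A) = {f, h}.
∂A = cl(A) ∖ int(A) = {f, h} ∖ {f, h} = ∅.


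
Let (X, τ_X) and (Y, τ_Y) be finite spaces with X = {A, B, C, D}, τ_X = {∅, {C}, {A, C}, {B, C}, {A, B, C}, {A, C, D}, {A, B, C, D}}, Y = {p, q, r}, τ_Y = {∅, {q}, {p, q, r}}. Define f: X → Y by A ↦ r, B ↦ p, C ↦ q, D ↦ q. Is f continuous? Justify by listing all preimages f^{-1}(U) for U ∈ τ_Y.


f is NOT continuous.

Compute f^{-1}(U) for each U ∈ τ_Y:
  U = ∅: f^{-1}(U) = ∅ ∈ τ_X ✓.
  U = {q}: f^{-1}(U) = {C, D} ∉ τ_X ✗.
  U = {p, q, r}: f^{-1}(U) = {A, B, C, D} ∈ τ_X ✓.
Found U = {q} with f^{-1}(U) = {C, D} not in τ_X. Therefore f is NOT continuous.


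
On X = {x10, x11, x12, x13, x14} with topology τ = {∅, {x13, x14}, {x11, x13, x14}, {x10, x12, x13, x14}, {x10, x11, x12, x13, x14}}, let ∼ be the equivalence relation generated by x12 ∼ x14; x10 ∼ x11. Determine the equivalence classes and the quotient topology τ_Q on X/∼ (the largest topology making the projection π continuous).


X/∼ = {[x10=x11], [x12=x14], [x13]}; |τ_Q| = 2.

Equivalence classes: [x10=x11], [x12=x14], [x13].
Quotient map π: X → X/∼ sends x10 ↦ [x10=x11], x11 ↦ [x10=x11], x12 ↦ [x12=x14], x13 ↦ [x13], x14 ↦ [x12=x14].
For each subset V ⊆ X/∼, compute π^{-1}(V) ⊆ X and check whether π^{-1}(V) ∈ τ. V is open in τ_Q iff π^{-1}(V) ∈ τ.
  V = {}: π^{-1}(V) = ∅ ∈ τ ✓.
  V = {[x10=x11]}: π^{-1}(V) = {x10, x11} ∉ τ ✗.
  V = {[x12=x14]}: π^{-1}(V) = {x12, x14} ∉ τ ✗.
  V = {[x10=x11], [x12=x14]}: π^{-1}(V) = {x10, x11, x12, x14} ∉ τ ✗.
  V = {[x13]}: π^{-1}(V) = {x13} ∉ τ ✗.
  V = {[x10=x11], [x13]}: π^{-1}(V) = {x10, x11, x13} ∉ τ ✗.
  V = {[x12=x14], [x13]}: π^{-1}(V) = {x12, x13, x14} ∉ τ ✗.
  V = {[x10=x11], [x12=x14], [x13]}: π^{-1}(V) = {x10, x11, x12, x13, x14} ∈ τ ✓.
Open sets in the quotient: τ_Q = {{}, {[x10=x11], [x12=x14], [x13]}} (2 elements).


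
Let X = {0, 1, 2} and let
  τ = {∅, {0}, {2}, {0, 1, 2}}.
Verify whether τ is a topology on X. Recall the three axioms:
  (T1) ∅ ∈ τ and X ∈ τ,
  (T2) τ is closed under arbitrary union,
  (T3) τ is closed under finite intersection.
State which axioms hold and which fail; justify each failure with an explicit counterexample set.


τ is NOT a topology on X.

Axiom (T1): ∅ ∈ τ? Yes; X ∈ τ? Yes.
Axiom (T2/T3): check pairwise unions and intersections of members of τ.
Counterexample for (T2): {0} ∪ {2} = {0, 2} ∉ τ. Therefore τ is NOT a topology.


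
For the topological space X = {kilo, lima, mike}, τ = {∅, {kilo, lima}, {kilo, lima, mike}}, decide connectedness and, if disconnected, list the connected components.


(X, τ) is connected.

Find clopen sets (U ∈ τ with X ∖ U ∈ τ):
  U = ∅, X ∖ U = {kilo, lima, mike} — both open, so U is clopen.
  U = {kilo, lima, mike}, X ∖ U = ∅ — both open, so U is clopen.
Only trivial clopens (∅ and X) exist, so (X, τ) is connected.
Compute connected components by grouping points that agree on all clopens:
  component: {kilo, lima, mike}


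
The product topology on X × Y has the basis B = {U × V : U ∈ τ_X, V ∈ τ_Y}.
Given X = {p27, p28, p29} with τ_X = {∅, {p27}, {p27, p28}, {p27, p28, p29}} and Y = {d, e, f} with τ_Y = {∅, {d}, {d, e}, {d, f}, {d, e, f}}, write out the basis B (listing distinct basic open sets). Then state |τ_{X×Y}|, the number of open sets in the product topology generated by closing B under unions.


Basis B = {∅ × ∅, {p27} × {d}, {p27} × {d, e}, {p27} × {d, f}, {p27, p28} × {d}, {p27} × {d, e, f}, {p27, p28, p29} × {d}, {p27, p28} × {d, e}, {p27, p28} × {d, f}, {p27, p28} × {d, e, f}, {p27, p28, p29} × {d, e}, {p27, p28, p29} × {d, f}, {p27, p28, p29} × {d, e, f}}; |τ_{X×Y}| = 30.

Enumerate products U × V with U ∈ τ_X, V ∈ τ_Y (deduplicated):
  ∅ × ∅ = {} (∅)
  {p27} × {d} = {(p27,d)}
  {p27} × {d, e} = {(p27,d), (p27,e)}
  {p27} × {d, f} = {(p27,d), (p27,f)}
  {p27, p28} × {d} = {(p27,d), (p28,d)}
  {p27} × {d, e, f} = {(p27,d), (p27,e), (p27,f)}
  {p27, p28, p29} × {d} = {(p27,d), (p28,d), (p29,d)}
  {p27, p28} × {d, e} = {(p27,d), (p27,e), (p28,d), (p28,e)}
  {p27, p28} × {d, f} = {(p27,d), (p27,f), (p28,d), (p28,f)}
  {p27, p28} × {d, e, f} = {(p27,d), (p27,e), (p27,f), (p28,d), (p28,e), (p28,f)}
  {p27, p28, p29} × {d, e} = {(p27,d), (p27,e), (p28,d), (p28,e), (p29,d), (p29,e)}
  {p27, p28, p29} × {d, f} = {(p27,d), (p27,f), (p28,d), (p28,f), (p29,d), (p29,f)}
  {p27, p28, p29} × {d, e, f} = {(p27,d), (p27,e), (p27,f), (p28,d), (p28,e), (p28,f), (p29,d), (p29,e), (p29,f)}
These 13 distinct sets form the basis B.
Close under arbitrary unions to get τ_{X×Y}; counting gives |τ_{X×Y}| = 30.


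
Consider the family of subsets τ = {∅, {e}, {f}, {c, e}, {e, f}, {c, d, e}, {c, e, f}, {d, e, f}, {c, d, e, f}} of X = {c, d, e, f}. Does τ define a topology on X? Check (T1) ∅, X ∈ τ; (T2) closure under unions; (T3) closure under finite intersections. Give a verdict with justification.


τ is NOT a topology on X.

Axiom (T1): ∅ ∈ τ? Yes; X ∈ τ? Yes.
Axiom (T2/T3): check pairwise unions and intersections of members of τ.
Counterexample for (T3): {c, d, e} ∩ {d, e, f} = {d, e} ∉ τ. Therefore τ is NOT a topology.


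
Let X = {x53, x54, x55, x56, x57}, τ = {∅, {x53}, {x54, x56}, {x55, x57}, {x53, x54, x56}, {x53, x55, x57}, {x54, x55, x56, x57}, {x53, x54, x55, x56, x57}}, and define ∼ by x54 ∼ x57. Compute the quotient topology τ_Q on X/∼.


X/∼ = {[x53], [x54=x57], [x55], [x56]}; |τ_Q| = 4.

Equivalence classes: [x53], [x54=x57], [x55], [x56].
Quotient map π: X → X/∼ sends x53 ↦ [x53], x54 ↦ [x54=x57], x55 ↦ [x55], x56 ↦ [x56], x57 ↦ [x54=x57].
For each subset V ⊆ X/∼, compute π^{-1}(V) ⊆ X and check whether π^{-1}(V) ∈ τ. V is open in τ_Q iff π^{-1}(V) ∈ τ.
  V = {}: π^{-1}(V) = ∅ ∈ τ ✓.
  V = {[x53]}: π^{-1}(V) = {x53} ∈ τ ✓.
  V = {[x54=x57]}: π^{-1}(V) = {x54, x57} ∉ τ ✗.
  V = {[x53], [x54=x57]}: π^{-1}(V) = {x53, x54, x57} ∉ τ ✗.
  V = {[x55]}: π^{-1}(V) = {x55} ∉ τ ✗.
  V = {[x53], [x55]}: π^{-1}(V) = {x53, x55} ∉ τ ✗.
  V = {[x54=x57], [x55]}: π^{-1}(V) = {x54, x55, x57} ∉ τ ✗.
  V = {[x53], [x54=x57], [x55]}: π^{-1}(V) = {x53, x54, x55, x57} ∉ τ ✗.
  V = {[x56]}: π^{-1}(V) = {x56} ∉ τ ✗.
  V = {[x53], [x56]}: π^{-1}(V) = {x53, x56} ∉ τ ✗.
  V = {[x54=x57], [x56]}: π^{-1}(V) = {x54, x56, x57} ∉ τ ✗.
  V = {[x53], [x54=x57], [x56]}: π^{-1}(V) = {x53, x54, x56, x57} ∉ τ ✗.
  V = {[x55], [x56]}: π^{-1}(V) = {x55, x56} ∉ τ ✗.
  V = {[x53], [x55], [x56]}: π^{-1}(V) = {x53, x55, x56} ∉ τ ✗.
  V = {[x54=x57], [x55], [x56]}: π^{-1}(V) = {x54, x55, x56, x57} ∈ τ ✓.
  V = {[x53], [x54=x57], [x55], [x56]}: π^{-1}(V) = {x53, x54, x55, x56, x57} ∈ τ ✓.
Open sets in the quotient: τ_Q = {{}, {[x53]}, {[x54=x57], [x55], [x56]}, {[x53], [x54=x57], [x55], [x56]}} (4 elements).
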